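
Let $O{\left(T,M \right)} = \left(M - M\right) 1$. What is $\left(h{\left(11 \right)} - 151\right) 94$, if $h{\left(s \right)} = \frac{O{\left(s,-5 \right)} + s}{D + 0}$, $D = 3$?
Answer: $- \frac{41548}{3} \approx -13849.0$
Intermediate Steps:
$O{\left(T,M \right)} = 0$ ($O{\left(T,M \right)} = 0 \cdot 1 = 0$)
$h{\left(s \right)} = \frac{s}{3}$ ($h{\left(s \right)} = \frac{0 + s}{3 + 0} = \frac{s}{3}$)
$\left(h{\left(11 \right)} - 151\right) 94 = \left(\frac{1}{3} \cdot 11 - 151\right) 94 = \left(\frac{11}{3} - 151\right) 94 = \left(- \frac{442}{3}\right) 94 = - \frac{41548}{3}$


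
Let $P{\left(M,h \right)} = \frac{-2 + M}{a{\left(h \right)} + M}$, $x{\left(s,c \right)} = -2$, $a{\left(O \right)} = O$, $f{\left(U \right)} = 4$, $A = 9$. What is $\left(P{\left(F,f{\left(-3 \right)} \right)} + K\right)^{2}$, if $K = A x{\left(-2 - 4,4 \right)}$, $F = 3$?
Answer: $\frac{15625}{49} \approx 318.88$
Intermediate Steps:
$P{\left(M,h \right)} = \frac{-2 + M}{M + h}$ ($P{\left(M,h \right)} = \frac{-2 + M}{h + M} = \frac{-2 + M}{M + h}$)
$K = -18$ ($K = 9 \left(-2\right) = -18$)
$\left(P{\left(F,f{\left(-3 \right)} \right)} + K\right)^{2} = \left(\frac{-2 + 3}{3 + 4} - 18\right)^{2} = \left(\frac{1}{7} \cdot 1 - 18\right)^{2} = \left(\frac{1}{7} - 18\right)^{2} = \left(- \frac{125}{7}\right)^{2} = \frac{15625}{49}$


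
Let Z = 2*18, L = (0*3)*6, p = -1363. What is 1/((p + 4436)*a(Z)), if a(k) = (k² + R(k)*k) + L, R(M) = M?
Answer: 1/7965216 ≈ 1.2555e-7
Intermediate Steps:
L = 0 (L = 0*6 = 0)
Z = 36
a(k) = 2*k² (a(k) = (k² + k*k) + 0 = (k² + k²) + 0 = 2*k² + 0 = 2*k²)
1/((p + 4436)*a(Z)) = 1/((-1363 + 4436)*((2*36²))) = 1/(3073*((2*1296))) = (1/3073)/2592 = (1/3073)*(1/2592) = 1/7965216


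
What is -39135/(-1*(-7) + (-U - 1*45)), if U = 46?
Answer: 13045/28 ≈ 465.89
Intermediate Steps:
-39135/(-1*(-7) + (-U - 1*45)) = -39135/(-1*(-7) + (-1*46 - 1*45)) = -39135/(7 + (-46 - 45)) = -39135/(7 - 91) = -39135/(-84) = -39135*(-1/84) = 13045/28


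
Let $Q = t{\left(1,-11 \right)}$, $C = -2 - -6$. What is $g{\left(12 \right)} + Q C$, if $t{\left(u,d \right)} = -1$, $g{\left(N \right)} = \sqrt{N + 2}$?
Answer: $-4 + \sqrt{14} \approx -0.25834$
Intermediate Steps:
$C = 4$ ($C = -2 + 6 = 4$)
$g{\left(N \right)} = \sqrt{2 + N}$
$Q = -1$
$g{\left(12 \right)} + Q C = \sqrt{2 + 12} - 4 = \sqrt{14} - 4 = -4 + \sqrt{14}$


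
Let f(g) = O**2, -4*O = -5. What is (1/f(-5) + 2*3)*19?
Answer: 3154/25 ≈ 126.16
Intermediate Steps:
O = 5/4 (O = -1/4*(-5) = 5/4 ≈ 1.2500)
f(g) = 25/16 (f(g) = (5/4)**2 = 25/16)
(1/f(-5) + 2*3)*19 = (1/(25/16) + 2*3)*19 = (16/25 + 6)*19 = (166/25)*19 = 3154/25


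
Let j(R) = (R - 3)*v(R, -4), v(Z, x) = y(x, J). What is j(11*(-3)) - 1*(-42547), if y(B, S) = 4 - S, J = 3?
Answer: 42511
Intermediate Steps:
v(Z, x) = 1 (v(Z, x) = 4 - 1*3 = 4 - 3 = 1)
j(R) = -3 + R (j(R) = (R - 3)*1 = (-3 + R)*1 = -3 + R)
j(11*(-3)) - 1*(-42547) = (-3 + 11*(-3)) - 1*(-42547) = (-3 - 33) + 42547 = -36 + 42547 = 42511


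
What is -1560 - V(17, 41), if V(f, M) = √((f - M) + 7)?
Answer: -1560 - I*√17 ≈ -1560.0 - 4.1231*I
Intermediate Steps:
V(f, M) = √(7 + f - M)
-1560 - V(17, 41) = -1560 - √(7 + 17 - 1*41) = -1560 - √(7 + 17 - 41) = -1560 - √(-17) = -1560 - I*√17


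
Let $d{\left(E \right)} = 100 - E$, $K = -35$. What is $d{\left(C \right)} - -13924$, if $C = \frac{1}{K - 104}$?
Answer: $\frac{1949337}{139} \approx 14024.0$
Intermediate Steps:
$C = - \frac{1}{139}$ ($C = \frac{1}{-35 - 104} = \frac{1}{-139} = - \frac{1}{139} \approx -0.0071942$)
$d{\left(C \right)} - -13924 = \left(100 - - \frac{1}{139}\right) - -13924 = \left(100 + \frac{1}{139}\right) + 13924 = \frac{13901}{139} + 13924 = \frac{1949337}{139}$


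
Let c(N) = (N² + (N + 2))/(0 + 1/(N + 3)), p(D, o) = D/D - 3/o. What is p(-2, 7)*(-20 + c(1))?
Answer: -16/7 ≈ -2.2857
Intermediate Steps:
p(D, o) = 1 - 3/o
c(N) = (3 + N)*(2 + N + N²) (c(N) = (N² + (2 + N))/(0 + 1/(3 + N)) = (2 + N + N²)/(1/(3 + N)) = (2 + N + N²)*(3 + N) = (3 + N)*(2 + N + N²))
p(-2, 7)*(-20 + c(1)) = ((-3 + 7)/7)*(-20 + (6 + 1³ + 4*1² + 5*1)) = ((⅐)*4)*(-20 + (6 + 1 + 4*1 + 5)) = 4*(-20 + (6 + 1 + 4 + 5))/7 = 4*(-20 + 16)/7 = (4/7)*(-4) = -16/7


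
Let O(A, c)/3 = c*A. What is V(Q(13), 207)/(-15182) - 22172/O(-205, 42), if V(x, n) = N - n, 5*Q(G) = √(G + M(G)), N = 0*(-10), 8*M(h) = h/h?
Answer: 170981057/196075530 ≈ 0.87202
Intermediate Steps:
M(h) = ⅛ (M(h) = (h/h)/8 = (⅛)*1 = ⅛)
N = 0
O(A, c) = 3*A*c (O(A, c) = 3*(c*A) = 3*(A*c) = 3*A*c)
Q(G) = √(⅛ + G)/5 (Q(G) = √(G + ⅛)/5 = √(⅛ + G)/5)
V(x, n) = -n (V(x, n) = 0 - n = -n)
V(Q(13), 207)/(-15182) - 22172/O(-205, 42) = -1*207/(-15182) - 22172/(3*(-205)*42) = -207*(-1/15182) - 22172/(-25830) = 207/15182 - 22172*(-1/25830) = 207/15182 + 11086/12915 = 170981057/196075530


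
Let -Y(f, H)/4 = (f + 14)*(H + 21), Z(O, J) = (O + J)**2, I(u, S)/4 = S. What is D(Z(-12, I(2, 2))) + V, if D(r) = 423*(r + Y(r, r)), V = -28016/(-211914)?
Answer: -198282829856/105957 ≈ -1.8714e+6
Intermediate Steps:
I(u, S) = 4*S
Z(O, J) = (J + O)**2
V = 14008/105957 (V = -28016*(-1/211914) = 14008/105957 ≈ 0.13220)
Y(f, H) = -4*(14 + f)*(21 + H) (Y(f, H) = -4*(f + 14)*(H + 21) = -4*(14 + f)*(21 + H))
D(r) = -497448 - 58797*r - 1692*r**2 (D(r) = 423*(r + (-1176 - 84*r - 56*r - 4*r*r)) = 423*(r + (-1176 - 84*r - 56*r - 4*r**2)) = 423*(r + (-1176 - 140*r - 4*r**2)) = 423*(-1176 - 139*r - 4*r**2) = -497448 - 58797*r - 1692*r**2)
D(Z(-12, I(2, 2))) + V = (-497448 - 58797*(4*2 - 12)**2 - 1692*(4*2 - 12)**4) + 14008/105957 = (-497448 - 58797*(8 - 12)**2 - 1692*(8 - 12)**4) + 14008/105957 = (-497448 - 58797*(-4)**2 - 1692*((-4)**2)**2) + 14008/105957 = (-497448 - 58797*16 - 1692*16**2) + 14008/105957 = (-497448 - 940752 - 1692*256) + 14008/105957 = (-497448 - 940752 - 433152) + 14008/105957 = -1871352 + 14008/105957 = -198282829856/105957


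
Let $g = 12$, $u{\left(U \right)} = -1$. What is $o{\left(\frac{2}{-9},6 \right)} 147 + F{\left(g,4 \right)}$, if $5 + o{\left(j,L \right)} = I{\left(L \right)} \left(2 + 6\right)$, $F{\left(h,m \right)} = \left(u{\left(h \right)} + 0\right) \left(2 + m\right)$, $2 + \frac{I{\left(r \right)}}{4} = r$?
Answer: $18075$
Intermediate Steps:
$I{\left(r \right)} = -8 + 4 r$
$F{\left(h,m \right)} = -2 - m$ ($F{\left(h,m \right)} = \left(-1 + 0\right) \left(2 + m\right) = - (2 + m) = -2 - m$)
$o{\left(j,L \right)} = -69 + 32 L$ ($o{\left(j,L \right)} = -5 + \left(-8 + 4 L\right) \left(2 + 6\right) = -5 + \left(-8 + 4 L\right) 8 = -5 + \left(-64 + 32 L\right) = -69 + 32 L$)
$o{\left(\frac{2}{-9},6 \right)} 147 + F{\left(g,4 \right)} = \left(-69 + 32 \cdot 6\right) 147 - 6 = \left(-69 + 192\right) 147 - 6 = 123 \cdot 147 - 6 = 18081 - 6 = 18075$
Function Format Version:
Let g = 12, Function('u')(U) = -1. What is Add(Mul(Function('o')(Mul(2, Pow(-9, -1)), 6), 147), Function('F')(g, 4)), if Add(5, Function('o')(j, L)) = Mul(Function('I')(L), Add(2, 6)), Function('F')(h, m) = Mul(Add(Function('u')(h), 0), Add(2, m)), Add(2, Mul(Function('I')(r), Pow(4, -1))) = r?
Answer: 18075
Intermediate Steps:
Function('I')(r) = Add(-8, Mul(4, r))
Function('F')(h, m) = Add(-2, Mul(-1, m)) (Function('F')(h, m) = Mul(Add(-1, 0), Add(2, m)) = Mul(-1, Add(2, m)) = Add(-2, Mul(-1, m)))
Function('o')(j, L) = Add(-69, Mul(32, L)) (Function('o')(j, L) = Add(-5, Mul(Add(-8, Mul(4, L)), Add(2, 6))) = Add(-5, Mul(Add(-8, Mul(4, L)), 8)) = Add(-5, Add(-64, Mul(32, L))) = Add(-69, Mul(32, L)))
Add(Mul(Function('o')(Mul(2, Pow(-9, -1)), 6), 147), Function('F')(g, 4)) = Add(Mul(Add(-69, Mul(32, 6)), 147), Add(-2, Mul(-1, 4))) = Add(Mul(Add(-69, 192), 147), Add(-2, -4)) = Add(Mul(123, 147), -6) = Add(18081, -6) = 18075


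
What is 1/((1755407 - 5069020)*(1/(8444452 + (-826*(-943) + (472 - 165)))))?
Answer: -9223677/3313613 ≈ -2.7836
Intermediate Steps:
1/((1755407 - 5069020)*(1/(8444452 + (-826*(-943) + (472 - 165))))) = 1/((-3313613)*(1/(8444452 + (778918 + 307)))) = -1/(3313613*(1/(8444452 + 779225))) = -1/(3313613*(1/9223677)) = -1/(3313613*1/9223677) = -1/3313613*9223677 = -9223677/3313613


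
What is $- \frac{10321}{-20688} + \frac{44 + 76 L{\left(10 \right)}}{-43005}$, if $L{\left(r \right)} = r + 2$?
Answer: $\frac{47119653}{98854160} \approx 0.47666$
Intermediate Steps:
$L{\left(r \right)} = 2 + r$
$- \frac{10321}{-20688} + \frac{44 + 76 L{\left(10 \right)}}{-43005} = - \frac{10321}{-20688} + \frac{44 + 76 \left(2 + 10\right)}{-43005} = \left(-10321\right) \left(- \frac{1}{20688}\right) + \left(44 + 76 \cdot 12\right) \left(- \frac{1}{43005}\right) = \frac{10321}{20688} + \left(44 + 912\right) \left(- \frac{1}{43005}\right) = \frac{10321}{20688} + 956 \left(- \frac{1}{43005}\right) = \frac{10321}{20688} - \frac{956}{43005} = \frac{47119653}{98854160}$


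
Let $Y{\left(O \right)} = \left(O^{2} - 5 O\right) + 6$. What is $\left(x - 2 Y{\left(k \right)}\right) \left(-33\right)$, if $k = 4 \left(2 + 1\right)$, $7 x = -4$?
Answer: $\frac{41712}{7} \approx 5958.9$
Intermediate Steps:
$x = - \frac{4}{7}$ ($x = \frac{1}{7} \left(-4\right) = - \frac{4}{7} \approx -0.57143$)
$k = 12$ ($k = 4 \cdot 3 = 12$)
$Y{\left(O \right)} = 6 + O^{2} - 5 O$
$\left(x - 2 Y{\left(k \right)}\right) \left(-33\right) = \left(- \frac{4}{7} - 2 \left(6 + 12^{2} - 60\right)\right) \left(-33\right) = \left(- \frac{4}{7} - 2 \left(6 + 144 - 60\right)\right) \left(-33\right) = \left(- \frac{4}{7} - 180\right) \left(-33\right) = \left(- \frac{1264}{7}\right) \left(-33\right) = \frac{41712}{7}$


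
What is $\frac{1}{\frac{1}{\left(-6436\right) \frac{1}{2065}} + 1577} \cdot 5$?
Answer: $\frac{32180}{10147507} \approx 0.0031712$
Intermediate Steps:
$\frac{1}{\frac{1}{\left(-6436\right) \frac{1}{2065}} + 1577} \cdot 5 = \frac{1}{\frac{1}{- \frac{6436}{2065}} + 1577} \cdot 5 = \frac{1}{- \frac{2065}{6436} + 1577} \cdot 5 = \frac{1}{\frac{10147507}{6436}} \cdot 5 = \frac{6436}{10147507} \cdot 5 = \frac{32180}{10147507}$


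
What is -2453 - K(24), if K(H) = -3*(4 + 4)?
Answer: -2429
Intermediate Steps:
K(H) = -24 (K(H) = -3*8 = -24)
-2453 - K(24) = -2453 - 1*(-24) = -2453 + 24 = -2429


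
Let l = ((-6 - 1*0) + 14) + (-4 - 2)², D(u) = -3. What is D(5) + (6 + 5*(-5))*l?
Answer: -839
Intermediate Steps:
l = 44 (l = ((-6 + 0) + 14) + (-6)² = (-6 + 14) + 36 = 8 + 36 = 44)
D(5) + (6 + 5*(-5))*l = -3 + (6 + 5*(-5))*44 = -3 + (6 - 25)*44 = -3 - 19*44 = -3 - 836 = -839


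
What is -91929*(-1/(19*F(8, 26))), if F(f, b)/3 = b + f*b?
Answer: 30643/4446 ≈ 6.8923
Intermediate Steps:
F(f, b) = 3*b + 3*b*f (F(f, b) = 3*(b + f*b) = 3*(b + b*f) = 3*b + 3*b*f)
-91929*(-1/(19*F(8, 26))) = -91929*(-1/(1482*(1 + 8))) = -91929/((3*26*9)*(-19)) = -91929/(702*(-19)) = -91929/(-13338) = -91929*(-1/13338) = 30643/4446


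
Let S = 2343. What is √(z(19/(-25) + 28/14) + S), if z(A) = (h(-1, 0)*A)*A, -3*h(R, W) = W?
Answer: √2343 ≈ 48.405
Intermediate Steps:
h(R, W) = -W/3
z(A) = 0 (z(A) = ((-⅓*0)*A)*A = (0*A)*A = 0*A = 0)
√(z(19/(-25) + 28/14) + S) = √(0 + 2343) = √2343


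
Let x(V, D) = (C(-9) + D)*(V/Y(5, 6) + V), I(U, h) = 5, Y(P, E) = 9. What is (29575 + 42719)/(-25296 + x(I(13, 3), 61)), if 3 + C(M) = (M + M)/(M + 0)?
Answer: -108441/37444 ≈ -2.8961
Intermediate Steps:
C(M) = -1 (C(M) = -3 + (M + M)/(M + 0) = -3 + (2*M)/M = -3 + 2 = -1)
x(V, D) = 10*V*(-1 + D)/9 (x(V, D) = (-1 + D)*(V/9 + V) = (-1 + D)*(10*V/9) = 10*V*(-1 + D)/9)
(29575 + 42719)/(-25296 + x(I(13, 3), 61)) = (29575 + 42719)/(-25296 + (10/9)*5*(-1 + 61)) = 72294/(-25296 + (10/9)*5*60) = 72294/(-25296 + 1000/3) = 72294/(-74888/3) = 72294*(-3/74888) = -108441/37444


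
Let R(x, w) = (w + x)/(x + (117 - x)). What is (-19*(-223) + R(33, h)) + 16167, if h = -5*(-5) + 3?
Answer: 2387329/117 ≈ 20405.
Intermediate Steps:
h = 28 (h = 25 + 3 = 28)
R(x, w) = w/117 + x/117 (R(x, w) = (w + x)/117 = (w + x)*(1/117) = w/117 + x/117)
(-19*(-223) + R(33, h)) + 16167 = (-19*(-223) + ((1/117)*28 + (1/117)*33)) + 16167 = (4237 + (28/117 + 11/39)) + 16167 = (4237 + 61/117) + 16167 = 495790/117 + 16167 = 2387329/117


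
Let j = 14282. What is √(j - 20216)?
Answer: I*√5934 ≈ 77.032*I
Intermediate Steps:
√(j - 20216) = √(14282 - 20216) = √(-5934) = I*√5934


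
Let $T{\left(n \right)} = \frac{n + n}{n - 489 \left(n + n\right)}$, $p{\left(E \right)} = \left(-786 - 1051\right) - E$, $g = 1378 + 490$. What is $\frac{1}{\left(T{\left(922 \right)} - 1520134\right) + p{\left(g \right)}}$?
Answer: $- \frac{977}{1488790705} \approx -6.5624 \cdot 10^{-7}$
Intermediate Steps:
$g = 1868$
$p{\left(E \right)} = -1837 - E$
$T{\left(n \right)} = - \frac{2}{977}$ ($T{\left(n \right)} = \frac{2 n}{n - 489 \cdot 2 n} = \frac{2 n}{n - 978 n} = \frac{2 n}{\left(-977\right) n} = 2 n \left(- \frac{1}{977 n}\right) = - \frac{2}{977}$)
$\frac{1}{\left(T{\left(922 \right)} - 1520134\right) + p{\left(g \right)}} = \frac{1}{\left(- \frac{2}{977} - 1520134\right) - 3705} = \frac{1}{- \frac{1485170920}{977} - 3705} = \frac{1}{- \frac{1488790705}{977}} = - \frac{977}{1488790705}$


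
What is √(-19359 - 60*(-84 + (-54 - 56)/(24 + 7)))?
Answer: I*√13555959/31 ≈ 118.77*I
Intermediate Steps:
√(-19359 - 60*(-84 + (-54 - 56)/(24 + 7))) = √(-19359 - 60*(-84 - 110/31)) = √(-19359 - 60*(-2714/31)) = √(-19359 + 162840/31) = √(-437289/31) = I*√13555959/31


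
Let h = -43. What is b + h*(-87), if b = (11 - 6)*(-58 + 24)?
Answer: 3571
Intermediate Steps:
b = -170 (b = 5*(-34) = -170)
b + h*(-87) = -170 - 43*(-87) = -170 + 3741 = 3571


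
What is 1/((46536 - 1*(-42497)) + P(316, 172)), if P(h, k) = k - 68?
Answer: 1/89137 ≈ 1.1219e-5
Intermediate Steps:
P(h, k) = -68 + k
1/((46536 - 1*(-42497)) + P(316, 172)) = 1/((46536 - 1*(-42497)) + (-68 + 172)) = 1/((46536 + 42497) + 104) = 1/(89033 + 104) = 1/89137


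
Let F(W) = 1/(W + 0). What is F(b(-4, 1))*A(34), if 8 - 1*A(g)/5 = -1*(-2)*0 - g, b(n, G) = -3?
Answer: -70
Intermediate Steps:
F(W) = 1/W
A(g) = 40 + 5*g (A(g) = 40 - 5*(-1*(-2)*0 - g) = 40 - 5*(2*0 - g) = 40 - 5*(0 - g) = 40 - (-5)*g = 40 + 5*g)
F(b(-4, 1))*A(34) = (40 + 5*34)/(-3) = -(40 + 170)/3 = -⅓*210 = -70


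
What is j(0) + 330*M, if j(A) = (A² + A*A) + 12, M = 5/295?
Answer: 1038/59 ≈ 17.593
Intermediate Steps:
M = 1/59 (M = 5*(1/295) = 1/59 ≈ 0.016949)
j(A) = 12 + 2*A² (j(A) = (A² + A²) + 12 = 2*A² + 12 = 12 + 2*A²)
j(0) + 330*M = (12 + 2*0²) + 330*(1/59) = (12 + 2*0) + 330/59 = (12 + 0) + 330/59 = 12 + 330/59 = 1038/59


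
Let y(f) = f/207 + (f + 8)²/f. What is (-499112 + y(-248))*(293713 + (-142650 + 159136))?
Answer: -993970591178608/6417 ≈ -1.5490e+11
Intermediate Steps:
y(f) = f/207 + (8 + f)²/f (y(f) = f*(1/207) + (8 + f)²/f = f/207 + (8 + f)²/f)
(-499112 + y(-248))*(293713 + (-142650 + 159136)) = (-499112 + ((1/207)*(-248) + (8 - 248)²/(-248)))*(293713 + (-142650 + 159136)) = (-499112 + (-248/207 - 1/248*(-240)²))*(293713 + 16486) = (-499112 + (-248/207 - 1/248*57600))*310199 = (-499112 + (-248/207 - 7200/31))*310199 = (-499112 - 1498088/6417)*310199 = -3204299792/6417*310199 = -993970591178608/6417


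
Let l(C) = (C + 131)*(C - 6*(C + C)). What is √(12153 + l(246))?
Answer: 3*I*√112001 ≈ 1004.0*I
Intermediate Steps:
l(C) = -11*C*(131 + C) (l(C) = (131 + C)*(C - 12*C) = (131 + C)*(-11*C) = -11*C*(131 + C))
√(12153 + l(246)) = √(12153 - 11*246*(131 + 246)) = √(12153 - 11*246*377) = √(12153 - 1020162) = √(-1008009) = 3*I*√112001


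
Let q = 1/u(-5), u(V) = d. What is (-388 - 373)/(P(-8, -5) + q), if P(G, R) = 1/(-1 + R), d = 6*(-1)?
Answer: 2283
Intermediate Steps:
d = -6
u(V) = -6
q = -1/6 (q = 1/(-6) = -1/6 ≈ -0.16667)
(-388 - 373)/(P(-8, -5) + q) = (-388 - 373)/(1/(-1 - 5) - 1/6) = -761/(1/(-6) - 1/6) = -761/(-1/6 - 1/6) = -761/(-1/3) = -761*(-3) = 2283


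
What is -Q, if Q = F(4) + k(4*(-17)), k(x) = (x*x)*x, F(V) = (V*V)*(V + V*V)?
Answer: 314112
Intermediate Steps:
F(V) = V**2*(V + V**2)
k(x) = x**3 (k(x) = x**2*x = x**3)
Q = -314112 (Q = 4**3*(1 + 4) + (4*(-17))**3 = 64*5 + (-68)**3 = 320 - 314432 = -314112)
-Q = -1*(-314112) = 314112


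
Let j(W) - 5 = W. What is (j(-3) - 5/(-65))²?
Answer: 729/169 ≈ 4.3136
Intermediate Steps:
j(W) = 5 + W
(j(-3) - 5/(-65))² = ((5 - 3) - 5/(-65))² = (2 - 5*(-1/65))² = (2 + 1/13)² = (27/13)² = 729/169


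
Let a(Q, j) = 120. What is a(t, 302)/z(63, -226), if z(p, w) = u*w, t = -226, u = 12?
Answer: -5/113 ≈ -0.044248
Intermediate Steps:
z(p, w) = 12*w
a(t, 302)/z(63, -226) = 120/((12*(-226))) = 120/(-2712) = 120*(-1/2712) = -5/113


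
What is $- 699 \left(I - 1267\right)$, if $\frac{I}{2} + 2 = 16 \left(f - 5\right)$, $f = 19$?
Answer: $575277$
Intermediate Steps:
$I = 444$ ($I = -4 + 2 \cdot 16 \left(19 - 5\right) = -4 + 2 \cdot 16 \cdot 14 = -4 + 2 \cdot 224 = -4 + 448 = 444$)
$- 699 \left(I - 1267\right) = - 699 \left(444 - 1267\right) = \left(-699\right) \left(-823\right) = 575277$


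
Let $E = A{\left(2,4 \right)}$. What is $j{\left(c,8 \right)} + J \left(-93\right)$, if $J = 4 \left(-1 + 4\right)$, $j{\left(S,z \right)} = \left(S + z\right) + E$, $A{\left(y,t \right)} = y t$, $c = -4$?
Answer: $-1104$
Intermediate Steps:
$A{\left(y,t \right)} = t y$
$E = 8$ ($E = 4 \cdot 2 = 8$)
$j{\left(S,z \right)} = 8 + S + z$ ($j{\left(S,z \right)} = \left(S + z\right) + 8 = 8 + S + z$)
$J = 12$ ($J = 4 \cdot 3 = 12$)
$j{\left(c,8 \right)} + J \left(-93\right) = \left(8 - 4 + 8\right) + 12 \left(-93\right) = 12 - 1116 = -1104$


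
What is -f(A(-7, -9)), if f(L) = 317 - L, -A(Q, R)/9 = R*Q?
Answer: -884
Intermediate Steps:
A(Q, R) = -9*Q*R (A(Q, R) = -9*R*Q = -9*Q*R)
-f(A(-7, -9)) = -(317 - (-9)*(-7)*(-9)) = -(317 - 1*(-567)) = -(317 + 567) = -1*884 = -884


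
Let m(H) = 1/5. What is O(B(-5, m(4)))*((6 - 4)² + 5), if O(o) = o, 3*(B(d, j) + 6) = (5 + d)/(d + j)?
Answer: -54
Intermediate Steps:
m(H) = ⅕
B(d, j) = -6 + (5 + d)/(3*(d + j)) (B(d, j) = -6 + ((5 + d)/(d + j))/3 = -6 + (5 + d)/(3*(d + j)))
O(B(-5, m(4)))*((6 - 4)² + 5) = ((5 - 18*⅕ - 17*(-5))/(3*(-5 + ⅕)))*((6 - 4)² + 5) = ((5 - 18/5 + 85)/(3*(-24/5)))*(2² + 5) = ((⅓)*(-5/24)*(432/5))*(4 + 5) = -6*9 = -54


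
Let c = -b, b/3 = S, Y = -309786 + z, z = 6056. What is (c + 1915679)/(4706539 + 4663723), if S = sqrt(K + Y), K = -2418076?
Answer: 1915679/9370262 - 3*I*sqrt(2721806)/9370262 ≈ 0.20444 - 0.0005282*I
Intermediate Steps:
Y = -303730 (Y = -309786 + 6056 = -303730)
S = I*sqrt(2721806) (S = sqrt(-2418076 - 303730) = sqrt(-2721806) = I*sqrt(2721806) ≈ 1649.8*I)
b = 3*I*sqrt(2721806) (b = 3*(I*sqrt(2721806)) = 3*I*sqrt(2721806) ≈ 4949.4*I)
c = -3*I*sqrt(2721806) ≈ -4949.4*I
(c + 1915679)/(4706539 + 4663723) = (-3*I*sqrt(2721806) + 1915679)/(4706539 + 4663723) = (1915679 - 3*I*sqrt(2721806))/9370262 = (1915679 - 3*I*sqrt(2721806))*(1/9370262) = 1915679/9370262 - 3*I*sqrt(2721806)/9370262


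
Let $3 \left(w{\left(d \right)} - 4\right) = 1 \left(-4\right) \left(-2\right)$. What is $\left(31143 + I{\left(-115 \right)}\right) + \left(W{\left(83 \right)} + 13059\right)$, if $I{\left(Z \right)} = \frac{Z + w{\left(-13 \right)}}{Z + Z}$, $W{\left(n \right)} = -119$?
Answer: $\frac{6083519}{138} \approx 44084.0$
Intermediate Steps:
$w{\left(d \right)} = \frac{20}{3}$ ($w{\left(d \right)} = 4 + \frac{1 \left(-4\right) \left(-2\right)}{3} = 4 + \frac{\left(-4\right) \left(-2\right)}{3} = 4 + \frac{1}{3} \cdot 8 = 4 + \frac{8}{3} = \frac{20}{3}$)
$I{\left(Z \right)} = \frac{\frac{20}{3} + Z}{2 Z}$ ($I{\left(Z \right)} = \frac{Z + \frac{20}{3}}{Z + Z} = \frac{\frac{20}{3} + Z}{2 Z}$)
$\left(31143 + I{\left(-115 \right)}\right) + \left(W{\left(83 \right)} + 13059\right) = \left(31143 + \frac{20 + 3 \left(-115\right)}{6 \left(-115\right)}\right) + \left(-119 + 13059\right) = \left(31143 + \frac{1}{6} \left(- \frac{1}{115}\right) \left(20 - 345\right)\right) + 12940 = \left(31143 + \frac{1}{6} \left(- \frac{1}{115}\right) \left(-325\right)\right) + 12940 = \left(31143 + \frac{65}{138}\right) + 12940 = \frac{4297799}{138} + 12940 = \frac{6083519}{138}$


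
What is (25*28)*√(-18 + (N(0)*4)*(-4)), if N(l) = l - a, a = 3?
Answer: 700*√30 ≈ 3834.1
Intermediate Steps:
N(l) = -3 + l (N(l) = l - 1*3 = l - 3 = -3 + l)
(25*28)*√(-18 + (N(0)*4)*(-4)) = (25*28)*√(-18 + ((-3 + 0)*4)*(-4)) = 700*√(-18 - 3*4*(-4)) = 700*√(-18 - 12*(-4)) = 700*√(-18 + 48) = 700*√30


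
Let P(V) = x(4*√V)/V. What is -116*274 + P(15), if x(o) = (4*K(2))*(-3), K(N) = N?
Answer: -158928/5 ≈ -31786.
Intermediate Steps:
x(o) = -24 (x(o) = (4*2)*(-3) = 8*(-3) = -24)
P(V) = -24/V
-116*274 + P(15) = -116*274 - 24/15 = -31784 - 24*1/15 = -31784 - 8/5 = -158928/5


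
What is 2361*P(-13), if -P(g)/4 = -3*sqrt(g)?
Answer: 28332*I*sqrt(13) ≈ 1.0215e+5*I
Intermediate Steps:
P(g) = 12*sqrt(g) (P(g) = -(-12)*sqrt(g) = 12*sqrt(g))
2361*P(-13) = 2361*(12*sqrt(-13)) = 2361*(12*(I*sqrt(13))) = 2361*(12*I*sqrt(13)) = 28332*I*sqrt(13)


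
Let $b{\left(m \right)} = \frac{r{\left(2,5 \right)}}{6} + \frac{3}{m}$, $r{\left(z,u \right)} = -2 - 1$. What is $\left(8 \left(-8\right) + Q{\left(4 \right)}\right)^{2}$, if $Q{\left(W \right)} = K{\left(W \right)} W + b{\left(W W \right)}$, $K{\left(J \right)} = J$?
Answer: $\frac{597529}{256} \approx 2334.1$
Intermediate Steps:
$r{\left(z,u \right)} = -3$ ($r{\left(z,u \right)} = -2 - 1 = -3$)
$b{\left(m \right)} = - \frac{1}{2} + \frac{3}{m}$ ($b{\left(m \right)} = - \frac{3}{6} + \frac{3}{m} = \left(-3\right) \frac{1}{6} + \frac{3}{m} = - \frac{1}{2} + \frac{3}{m}$)
$Q{\left(W \right)} = W^{2} + \frac{6 - W^{2}}{2 W^{2}}$ ($Q{\left(W \right)} = W W + \frac{6 - W W}{2 W W} = W^{2} + \frac{6 - W^{2}}{2 W^{2}}$)
$\left(8 \left(-8\right) + Q{\left(4 \right)}\right)^{2} = \left(8 \left(-8\right) + \left(- \frac{1}{2} + 4^{2} + \frac{3}{16}\right)\right)^{2} = \left(-64 + \left(- \frac{1}{2} + 16 + 3 \cdot \frac{1}{16}\right)\right)^{2} = \left(-64 + \left(- \frac{1}{2} + 16 + \frac{3}{16}\right)\right)^{2} = \left(-64 + \frac{251}{16}\right)^{2} = \left(- \frac{773}{16}\right)^{2} = \frac{597529}{256}$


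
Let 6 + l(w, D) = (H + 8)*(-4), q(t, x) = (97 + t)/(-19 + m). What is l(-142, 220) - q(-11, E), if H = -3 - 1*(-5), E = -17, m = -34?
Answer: -2352/53 ≈ -44.377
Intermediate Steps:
q(t, x) = -97/53 - t/53 (q(t, x) = (97 + t)/(-19 - 34) = (97 + t)/(-53) = (97 + t)*(-1/53) = -97/53 - t/53)
H = 2 (H = -3 + 5 = 2)
l(w, D) = -46 (l(w, D) = -6 + (2 + 8)*(-4) = -6 + 10*(-4) = -6 - 40 = -46)
l(-142, 220) - q(-11, E) = -46 - (-97/53 - 1/53*(-11)) = -46 - (-97/53 + 11/53) = -46 - 1*(-86/53) = -46 + 86/53 = -2352/53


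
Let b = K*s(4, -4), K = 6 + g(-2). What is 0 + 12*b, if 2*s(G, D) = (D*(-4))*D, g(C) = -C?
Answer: -3072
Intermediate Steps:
s(G, D) = -2*D² (s(G, D) = ((D*(-4))*D)/2 = ((-4*D)*D)/2 = (-4*D²)/2 = -2*D²)
K = 8 (K = 6 - 1*(-2) = 6 + 2 = 8)
b = -256 (b = 8*(-2*(-4)²) = 8*(-2*16) = 8*(-32) = -256)
0 + 12*b = 0 + 12*(-256) = 0 - 3072 = -3072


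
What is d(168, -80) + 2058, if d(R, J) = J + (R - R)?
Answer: 1978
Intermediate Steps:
d(R, J) = J (d(R, J) = J + 0 = J)
d(168, -80) + 2058 = -80 + 2058 = 1978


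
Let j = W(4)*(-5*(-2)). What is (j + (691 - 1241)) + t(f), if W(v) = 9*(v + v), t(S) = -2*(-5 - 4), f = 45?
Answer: 188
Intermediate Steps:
t(S) = 18 (t(S) = -2*(-9) = 18)
W(v) = 18*v (W(v) = 9*(2*v) = 18*v)
j = 720 (j = (18*4)*(-5*(-2)) = 72*10 = 720)
(j + (691 - 1241)) + t(f) = (720 + (691 - 1241)) + 18 = (720 - 550) + 18 = 170 + 18 = 188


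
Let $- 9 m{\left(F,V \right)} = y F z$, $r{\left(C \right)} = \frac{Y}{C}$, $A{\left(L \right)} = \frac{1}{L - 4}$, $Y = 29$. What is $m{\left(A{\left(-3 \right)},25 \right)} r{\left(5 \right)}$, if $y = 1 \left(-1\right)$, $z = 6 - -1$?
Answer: $- \frac{29}{45} \approx -0.64444$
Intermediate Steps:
$z = 7$ ($z = 6 + 1 = 7$)
$y = -1$
$A{\left(L \right)} = \frac{1}{-4 + L}$
$r{\left(C \right)} = \frac{29}{C}$
$m{\left(F,V \right)} = \frac{7 F}{9}$ ($m{\left(F,V \right)} = - \frac{- F 7}{9} = - \frac{\left(-7\right) F}{9} = \frac{7 F}{9}$)
$m{\left(A{\left(-3 \right)},25 \right)} r{\left(5 \right)} = \frac{7}{9 \left(-4 - 3\right)} \frac{29}{5} = \frac{7}{9 \left(-7\right)} 29 \cdot \frac{1}{5} = \frac{7}{9} \left(- \frac{1}{7}\right) \frac{29}{5} = \left(- \frac{1}{9}\right) \frac{29}{5} = - \frac{29}{45}$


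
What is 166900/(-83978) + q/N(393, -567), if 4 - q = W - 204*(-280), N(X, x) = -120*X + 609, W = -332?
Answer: -500125858/651543313 ≈ -0.76760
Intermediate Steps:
N(X, x) = 609 - 120*X
q = -56784 (q = 4 - (-332 - 204*(-280)) = 4 - (-332 + 57120) = 4 - 1*56788 = 4 - 56788 = -56784)
166900/(-83978) + q/N(393, -567) = 166900/(-83978) - 56784/(609 - 120*393) = 166900*(-1/83978) - 56784/(609 - 47160) = -83450/41989 - 56784/(-46551) = -83450/41989 - 56784*(-1/46551) = -83450/41989 + 18928/15517 = -500125858/651543313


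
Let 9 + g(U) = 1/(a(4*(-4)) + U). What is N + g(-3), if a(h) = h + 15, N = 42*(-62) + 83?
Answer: -10121/4 ≈ -2530.3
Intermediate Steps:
N = -2521 (N = -2604 + 83 = -2521)
a(h) = 15 + h
g(U) = -9 + 1/(-1 + U) (g(U) = -9 + 1/((15 + 4*(-4)) + U) = -9 + 1/((15 - 16) + U) = -9 + 1/(-1 + U))
N + g(-3) = -2521 + (10 - 9*(-3))/(-1 - 3) = -2521 + (10 + 27)/(-4) = -2521 - ¼*37 = -2521 - 37/4 = -10121/4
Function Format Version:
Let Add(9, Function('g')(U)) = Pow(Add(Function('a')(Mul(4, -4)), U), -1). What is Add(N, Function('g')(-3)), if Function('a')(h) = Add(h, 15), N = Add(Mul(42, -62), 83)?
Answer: Rational(-10121, 4) ≈ -2530.3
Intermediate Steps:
N = -2521 (N = Add(-2604, 83) = -2521)
Function('a')(h) = Add(15, h)
Function('g')(U) = Add(-9, Pow(Add(-1, U), -1)) (Function('g')(U) = Add(-9, Pow(Add(Add(15, Mul(4, -4)), U), -1)) = Add(-9, Pow(Add(Add(15, -16), U), -1)) = Add(-9, Pow(Add(-1, U), -1)))
Add(N, Function('g')(-3)) = Add(-2521, Mul(Pow(Add(-1, -3), -1), Add(10, Mul(-9, -3)))) = Add(-2521, Mul(Pow(-4, -1), Add(10, 27))) = Add(-2521, Mul(Rational(-1, 4), 37)) = Add(-2521, Rational(-37, 4)) = Rational(-10121, 4)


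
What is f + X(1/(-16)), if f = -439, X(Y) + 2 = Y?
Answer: -7057/16 ≈ -441.06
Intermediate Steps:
X(Y) = -2 + Y
f + X(1/(-16)) = -439 + (-2 + 1/(-16)) = -439 + (-2 - 1/16) = -439 - 33/16 = -7057/16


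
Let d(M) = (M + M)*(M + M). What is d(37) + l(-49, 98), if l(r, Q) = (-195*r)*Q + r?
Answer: 941817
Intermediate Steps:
l(r, Q) = r - 195*Q*r (l(r, Q) = -195*Q*r + r = r - 195*Q*r)
d(M) = 4*M² (d(M) = (2*M)*(2*M) = 4*M²)
d(37) + l(-49, 98) = 4*37² - 49*(1 - 195*98) = 4*1369 - 49*(1 - 19110) = 5476 - 49*(-19109) = 5476 + 936341 = 941817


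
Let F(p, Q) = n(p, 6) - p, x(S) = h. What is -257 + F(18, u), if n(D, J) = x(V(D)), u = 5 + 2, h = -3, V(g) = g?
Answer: -278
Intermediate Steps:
x(S) = -3
u = 7
n(D, J) = -3
F(p, Q) = -3 - p
-257 + F(18, u) = -257 + (-3 - 1*18) = -257 + (-3 - 18) = -257 - 21 = -278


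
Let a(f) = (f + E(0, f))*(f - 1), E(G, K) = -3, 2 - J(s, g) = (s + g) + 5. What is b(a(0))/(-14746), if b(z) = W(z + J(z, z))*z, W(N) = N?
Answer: 9/7373 ≈ 0.0012207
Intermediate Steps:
J(s, g) = -3 - g - s (J(s, g) = 2 - ((s + g) + 5) = 2 - ((g + s) + 5) = 2 - (5 + g + s) = 2 + (-5 - g - s) = -3 - g - s)
a(f) = (-1 + f)*(-3 + f) (a(f) = (f - 3)*(f - 1) = (-3 + f)*(-1 + f) = (-1 + f)*(-3 + f))
b(z) = z*(-3 - z) (b(z) = (z + (-3 - z - z))*z = (z + (-3 - 2*z))*z = (-3 - z)*z = z*(-3 - z))
b(a(0))/(-14746) = ((3 + 0**2 - 4*0)*(-3 - (3 + 0**2 - 4*0)))/(-14746) = ((3 + 0 + 0)*(-3 - (3 + 0 + 0)))*(-1/14746) = (3*(-3 - 1*3))*(-1/14746) = (3*(-3 - 3))*(-1/14746) = (3*(-6))*(-1/14746) = -18*(-1/14746) = 9/7373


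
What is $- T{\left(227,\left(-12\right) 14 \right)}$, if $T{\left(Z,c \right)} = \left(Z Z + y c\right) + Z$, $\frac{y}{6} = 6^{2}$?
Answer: $-15468$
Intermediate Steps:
$y = 216$ ($y = 6 \cdot 6^{2} = 6 \cdot 36 = 216$)
$T{\left(Z,c \right)} = Z + Z^{2} + 216 c$ ($T{\left(Z,c \right)} = \left(Z Z + 216 c\right) + Z = \left(Z^{2} + 216 c\right) + Z = Z + Z^{2} + 216 c$)
$- T{\left(227,\left(-12\right) 14 \right)} = - (227 + 227^{2} + 216 \left(\left(-12\right) 14\right)) = - (227 + 51529 + 216 \left(-168\right)) = - (227 + 51529 - 36288) = \left(-1\right) 15468 = -15468$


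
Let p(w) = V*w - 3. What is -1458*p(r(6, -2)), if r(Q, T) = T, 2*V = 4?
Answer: 10206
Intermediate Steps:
V = 2 (V = (½)*4 = 2)
p(w) = -3 + 2*w (p(w) = 2*w - 3 = -3 + 2*w)
-1458*p(r(6, -2)) = -1458*(-3 + 2*(-2)) = -1458*(-3 - 4) = -1458*(-7) = 10206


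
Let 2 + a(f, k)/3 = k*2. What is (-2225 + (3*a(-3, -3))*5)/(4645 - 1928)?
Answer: -235/247 ≈ -0.95142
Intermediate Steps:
a(f, k) = -6 + 6*k (a(f, k) = -6 + 3*(k*2) = -6 + 3*(2*k) = -6 + 6*k)
(-2225 + (3*a(-3, -3))*5)/(4645 - 1928) = (-2225 + (3*(-6 + 6*(-3)))*5)/(4645 - 1928) = (-2225 + (3*(-6 - 18))*5)/2717 = (-2225 + (3*(-24))*5)*(1/2717) = (-2225 - 72*5)*(1/2717) = (-2225 - 360)*(1/2717) = -2585*1/2717 = -235/247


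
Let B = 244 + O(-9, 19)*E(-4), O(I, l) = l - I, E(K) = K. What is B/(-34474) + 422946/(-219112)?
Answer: -332035527/171674252 ≈ -1.9341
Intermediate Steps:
B = 132 (B = 244 + (19 - 1*(-9))*(-4) = 244 + (19 + 9)*(-4) = 244 + 28*(-4) = 244 - 112 = 132)
B/(-34474) + 422946/(-219112) = 132/(-34474) + 422946/(-219112) = 132*(-1/34474) + 422946*(-1/219112) = -6/1567 - 211473/109556 = -332035527/171674252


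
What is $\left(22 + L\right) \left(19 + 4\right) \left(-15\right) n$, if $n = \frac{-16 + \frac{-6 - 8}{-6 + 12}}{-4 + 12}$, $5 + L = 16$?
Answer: $\frac{208725}{8} \approx 26091.0$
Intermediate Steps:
$L = 11$ ($L = -5 + 16 = 11$)
$n = - \frac{55}{24}$ ($n = \frac{-16 - \frac{14}{6}}{8} = \left(-16 - \frac{7}{3}\right) \frac{1}{8} = \left(- \frac{55}{3}\right) \frac{1}{8} = - \frac{55}{24} \approx -2.2917$)
$\left(22 + L\right) \left(19 + 4\right) \left(-15\right) n = \left(22 + 11\right) \left(19 + 4\right) \left(-15\right) \left(- \frac{55}{24}\right) = 33 \cdot 23 \left(-15\right) \left(- \frac{55}{24}\right) = 759 \left(-15\right) \left(- \frac{55}{24}\right) = \left(-11385\right) \left(- \frac{55}{24}\right) = \frac{208725}{8}$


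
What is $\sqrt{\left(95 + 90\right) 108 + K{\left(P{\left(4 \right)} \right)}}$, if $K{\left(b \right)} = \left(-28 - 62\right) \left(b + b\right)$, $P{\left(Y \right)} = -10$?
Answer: $66 \sqrt{5} \approx 147.58$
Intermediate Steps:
$K{\left(b \right)} = - 180 b$ ($K{\left(b \right)} = - 90 \cdot 2 b = - 180 b$)
$\sqrt{\left(95 + 90\right) 108 + K{\left(P{\left(4 \right)} \right)}} = \sqrt{\left(95 + 90\right) 108 - -1800} = \sqrt{185 \cdot 108 + 1800} = \sqrt{19980 + 1800} = \sqrt{21780} = 66 \sqrt{5}$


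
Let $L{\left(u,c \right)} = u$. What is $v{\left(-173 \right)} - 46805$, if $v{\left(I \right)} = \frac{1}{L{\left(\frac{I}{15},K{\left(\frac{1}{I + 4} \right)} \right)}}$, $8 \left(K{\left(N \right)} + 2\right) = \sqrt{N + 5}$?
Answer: $- \frac{8097280}{173} \approx -46805.0$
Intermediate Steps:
$K{\left(N \right)} = -2 + \frac{\sqrt{5 + N}}{8}$ ($K{\left(N \right)} = -2 + \frac{\sqrt{N + 5}}{8} = -2 + \frac{\sqrt{5 + N}}{8}$)
$v{\left(I \right)} = \frac{15}{I}$ ($v{\left(I \right)} = \frac{1}{I \frac{1}{15}} = \frac{1}{\frac{1}{15} I} = \frac{15}{I}$)
$v{\left(-173 \right)} - 46805 = \frac{15}{-173} - 46805 = 15 \left(- \frac{1}{173}\right) - 46805 = - \frac{15}{173} - 46805 = - \frac{8097280}{173}$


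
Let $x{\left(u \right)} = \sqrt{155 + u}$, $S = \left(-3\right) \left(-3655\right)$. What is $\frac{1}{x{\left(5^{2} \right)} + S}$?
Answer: $\frac{731}{8015403} - \frac{2 \sqrt{5}}{40077015} \approx 9.1088 \cdot 10^{-5}$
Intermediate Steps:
$S = 10965$
$\frac{1}{x{\left(5^{2} \right)} + S} = \frac{1}{\sqrt{155 + 5^{2}} + 10965} = \frac{1}{\sqrt{155 + 25} + 10965} = \frac{1}{\sqrt{180} + 10965} = \frac{1}{6 \sqrt{5} + 10965} = \frac{1}{10965 + 6 \sqrt{5}}$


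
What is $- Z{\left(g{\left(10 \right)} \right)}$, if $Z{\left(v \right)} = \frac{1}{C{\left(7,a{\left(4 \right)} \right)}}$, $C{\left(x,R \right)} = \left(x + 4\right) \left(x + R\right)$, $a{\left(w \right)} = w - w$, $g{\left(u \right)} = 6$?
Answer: $- \frac{1}{77} \approx -0.012987$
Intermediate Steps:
$a{\left(w \right)} = 0$
$C{\left(x,R \right)} = \left(4 + x\right) \left(R + x\right)$
$Z{\left(v \right)} = \frac{1}{77}$ ($Z{\left(v \right)} = \frac{1}{7^{2} + 4 \cdot 0 + 4 \cdot 7 + 0 \cdot 7} = \frac{1}{49 + 0 + 28 + 0} = \frac{1}{77}$)
$- Z{\left(g{\left(10 \right)} \right)} = \left(-1\right) \frac{1}{77} = - \frac{1}{77}$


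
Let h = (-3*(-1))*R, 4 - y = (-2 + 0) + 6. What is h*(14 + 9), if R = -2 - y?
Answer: -138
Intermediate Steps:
y = 0 (y = 4 - ((-2 + 0) + 6) = 4 - (-2 + 6) = 4 - 1*4 = 4 - 4 = 0)
R = -2 (R = -2 - 1*0 = -2 + 0 = -2)
h = -6 (h = -3*(-1)*(-2) = 3*(-2) = -6)
h*(14 + 9) = -6*(14 + 9) = -6*23 = -138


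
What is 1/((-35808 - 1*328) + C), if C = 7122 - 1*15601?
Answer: -1/44615 ≈ -2.2414e-5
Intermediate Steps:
C = -8479 (C = 7122 - 15601 = -8479)
1/((-35808 - 1*328) + C) = 1/((-35808 - 1*328) - 8479) = 1/((-35808 - 328) - 8479) = 1/(-36136 - 8479) = 1/(-44615) = -1/44615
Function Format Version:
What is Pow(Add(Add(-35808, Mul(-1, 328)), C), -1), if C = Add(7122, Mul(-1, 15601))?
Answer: Rational(-1, 44615) ≈ -2.2414e-5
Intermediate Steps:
C = -8479 (C = Add(7122, -15601) = -8479)
Pow(Add(Add(-35808, Mul(-1, 328)), C), -1) = Pow(Add(Add(-35808, Mul(-1, 328)), -8479), -1) = Pow(Add(Add(-35808, -328), -8479), -1) = Pow(Add(-36136, -8479), -1) = Pow(-44615, -1) = Rational(-1, 44615)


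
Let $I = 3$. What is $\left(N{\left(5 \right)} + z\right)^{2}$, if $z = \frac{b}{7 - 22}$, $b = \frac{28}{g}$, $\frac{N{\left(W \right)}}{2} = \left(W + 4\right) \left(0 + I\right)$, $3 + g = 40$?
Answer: $\frac{896523364}{308025} \approx 2910.6$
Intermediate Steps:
$g = 37$ ($g = -3 + 40 = 37$)
$N{\left(W \right)} = 24 + 6 W$ ($N{\left(W \right)} = 2 \left(W + 4\right) \left(0 + 3\right) = 2 \left(4 + W\right) 3 = 2 \left(12 + 3 W\right) = 24 + 6 W$)
$b = \frac{28}{37} \approx 0.75676$
$z = - \frac{28}{555}$ ($z = \frac{28}{37 \left(7 - 22\right)} = \frac{28}{37 \left(-15\right)} = \frac{28}{37} \left(- \frac{1}{15}\right) = - \frac{28}{555} \approx -0.05045$)
$\left(N{\left(5 \right)} + z\right)^{2} = \left(\left(24 + 6 \cdot 5\right) - \frac{28}{555}\right)^{2} = \left(\left(24 + 30\right) - \frac{28}{555}\right)^{2} = \left(54 - \frac{28}{555}\right)^{2} = \left(\frac{29942}{555}\right)^{2} = \frac{896523364}{308025}$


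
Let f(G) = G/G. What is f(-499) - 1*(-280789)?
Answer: 280790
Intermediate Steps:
f(G) = 1
f(-499) - 1*(-280789) = 1 - 1*(-280789) = 1 + 280789 = 280790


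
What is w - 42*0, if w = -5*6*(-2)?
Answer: 60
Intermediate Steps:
w = 60 (w = -30*(-2) = 60)
w - 42*0 = 60 - 42*0 = 60 + 0 = 60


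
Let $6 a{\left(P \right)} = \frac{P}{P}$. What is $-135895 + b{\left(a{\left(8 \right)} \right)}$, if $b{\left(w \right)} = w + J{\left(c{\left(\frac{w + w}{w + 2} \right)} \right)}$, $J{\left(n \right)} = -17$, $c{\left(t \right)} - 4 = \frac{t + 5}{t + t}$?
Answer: $- \frac{815471}{6} \approx -1.3591 \cdot 10^{5}$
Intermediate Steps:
$c{\left(t \right)} = 4 + \frac{5 + t}{2 t}$ ($c{\left(t \right)} = 4 + \frac{t + 5}{t + t} = 4 + \frac{5 + t}{2 t}$)
$a{\left(P \right)} = \frac{1}{6}$ ($a{\left(P \right)} = \frac{P \frac{1}{P}}{6} = \frac{1}{6} \cdot 1 = \frac{1}{6}$)
$b{\left(w \right)} = -17 + w$ ($b{\left(w \right)} = w - 17 = -17 + w$)
$-135895 + b{\left(a{\left(8 \right)} \right)} = -135895 + \left(-17 + \frac{1}{6}\right) = -135895 - \frac{101}{6} = - \frac{815471}{6}$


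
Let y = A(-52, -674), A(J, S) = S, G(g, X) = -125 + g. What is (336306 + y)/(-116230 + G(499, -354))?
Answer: -20977/7241 ≈ -2.8970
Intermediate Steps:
y = -674
(336306 + y)/(-116230 + G(499, -354)) = (336306 - 674)/(-116230 + (-125 + 499)) = 335632/(-116230 + 374) = 335632/(-115856) = 335632*(-1/115856) = -20977/7241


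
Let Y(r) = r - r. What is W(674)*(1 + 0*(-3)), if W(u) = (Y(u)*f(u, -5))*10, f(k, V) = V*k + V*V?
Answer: 0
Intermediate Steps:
Y(r) = 0
f(k, V) = V² + V*k (f(k, V) = V*k + V² = V² + V*k)
W(u) = 0 (W(u) = (0*(-5*(-5 + u)))*10 = (0*(25 - 5*u))*10 = 0*10 = 0)
W(674)*(1 + 0*(-3)) = 0*(1 + 0*(-3)) = 0*(1 + 0) = 0*1 = 0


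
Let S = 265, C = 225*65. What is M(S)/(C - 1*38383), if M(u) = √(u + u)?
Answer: -√530/23758 ≈ -0.00096901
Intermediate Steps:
C = 14625
M(u) = √2*√u (M(u) = √(2*u) = √2*√u)
M(S)/(C - 1*38383) = (√2*√265)/(14625 - 1*38383) = √530/(14625 - 38383) = √530/(-23758) = √530*(-1/23758) = -√530/23758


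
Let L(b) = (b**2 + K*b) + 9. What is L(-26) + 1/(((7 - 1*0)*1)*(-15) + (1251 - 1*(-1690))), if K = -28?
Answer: 4007269/2836 ≈ 1413.0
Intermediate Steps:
L(b) = 9 + b**2 - 28*b (L(b) = (b**2 - 28*b) + 9 = 9 + b**2 - 28*b)
L(-26) + 1/(((7 - 1*0)*1)*(-15) + (1251 - 1*(-1690))) = (9 + (-26)**2 - 28*(-26)) + 1/(((7 - 1*0)*1)*(-15) + (1251 - 1*(-1690))) = (9 + 676 + 728) + 1/(((7 + 0)*1)*(-15) + (1251 + 1690)) = 1413 + 1/((7*1)*(-15) + 2941) = 1413 + 1/(7*(-15) + 2941) = 1413 + 1/(-105 + 2941) = 1413 + 1/2836 = 4007269/2836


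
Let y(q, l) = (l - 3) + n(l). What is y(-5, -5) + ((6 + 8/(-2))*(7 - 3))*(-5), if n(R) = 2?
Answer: -46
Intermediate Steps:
y(q, l) = -1 + l (y(q, l) = (l - 3) + 2 = (-3 + l) + 2 = -1 + l)
y(-5, -5) + ((6 + 8/(-2))*(7 - 3))*(-5) = (-1 - 5) + ((6 + 8/(-2))*(7 - 3))*(-5) = -6 + ((6 + 8*(-½))*4)*(-5) = -6 + ((6 - 4)*4)*(-5) = -6 + (2*4)*(-5) = -6 + 8*(-5) = -6 - 40 = -46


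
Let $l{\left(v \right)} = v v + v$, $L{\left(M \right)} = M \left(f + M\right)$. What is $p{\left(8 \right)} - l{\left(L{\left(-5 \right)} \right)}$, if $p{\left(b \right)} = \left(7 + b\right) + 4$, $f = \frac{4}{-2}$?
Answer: $-1241$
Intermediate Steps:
$f = -2$ ($f = 4 \left(- \frac{1}{2}\right) = -2$)
$L{\left(M \right)} = M \left(-2 + M\right)$
$p{\left(b \right)} = 11 + b$
$l{\left(v \right)} = v + v^{2}$ ($l{\left(v \right)} = v^{2} + v = v + v^{2}$)
$p{\left(8 \right)} - l{\left(L{\left(-5 \right)} \right)} = \left(11 + 8\right) - - 5 \left(-2 - 5\right) \left(1 - 5 \left(-2 - 5\right)\right) = 19 - \left(-5\right) \left(-7\right) \left(1 - -35\right) = 19 - 35 \left(1 + 35\right) = 19 - 35 \cdot 36 = 19 - 1260 = -1241$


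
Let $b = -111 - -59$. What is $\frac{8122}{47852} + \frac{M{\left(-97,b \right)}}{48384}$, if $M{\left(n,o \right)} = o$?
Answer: $\frac{3486487}{20672064} \approx 0.16866$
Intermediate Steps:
$b = -52$ ($b = -111 + 59 = -52$)
$\frac{8122}{47852} + \frac{M{\left(-97,b \right)}}{48384} = \frac{8122}{47852} - \frac{52}{48384} = 8122 \cdot \frac{1}{47852} - \frac{13}{12096} = \frac{4061}{23926} - \frac{13}{12096} = \frac{3486487}{20672064}$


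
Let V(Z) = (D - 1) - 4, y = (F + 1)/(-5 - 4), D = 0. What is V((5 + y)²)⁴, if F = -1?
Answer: 625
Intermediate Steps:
y = 0 (y = (-1 + 1)/(-5 - 4) = 0/(-9) = 0*(-⅑) = 0)
V(Z) = -5 (V(Z) = (0 - 1) - 4 = -1 - 4 = -5)
V((5 + y)²)⁴ = (-5)⁴ = 625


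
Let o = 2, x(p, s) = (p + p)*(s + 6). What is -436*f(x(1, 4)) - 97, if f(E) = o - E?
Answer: 7751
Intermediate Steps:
x(p, s) = 2*p*(6 + s) (x(p, s) = (2*p)*(6 + s) = 2*p*(6 + s))
f(E) = 2 - E
-436*f(x(1, 4)) - 97 = -436*(2 - 2*(6 + 4)) - 97 = -436*(2 - 2*10) - 97 = -436*(2 - 1*20) - 97 = -436*(2 - 20) - 97 = -436*(-18) - 97 = 7848 - 97 = 7751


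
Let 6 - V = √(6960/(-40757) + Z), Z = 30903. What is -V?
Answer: -6 + 3*√5703745660503/40757 ≈ 169.79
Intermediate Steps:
V = 6 - 3*√5703745660503/40757 (V = 6 - √(6960/(-40757) + 30903) = 6 - √(6960*(-1/40757) + 30903) = 6 - √(-6960/40757 + 30903) = 6 - √(1259506611/40757) = 6 - 3*√5703745660503/40757 ≈ -169.79)
-V = -(6 - 3*√5703745660503/40757) = -6 + 3*√5703745660503/40757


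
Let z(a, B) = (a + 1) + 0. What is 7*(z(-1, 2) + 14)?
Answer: 98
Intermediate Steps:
z(a, B) = 1 + a (z(a, B) = (1 + a) + 0 = 1 + a)
7*(z(-1, 2) + 14) = 7*((1 - 1) + 14) = 7*(0 + 14) = 7*14 = 98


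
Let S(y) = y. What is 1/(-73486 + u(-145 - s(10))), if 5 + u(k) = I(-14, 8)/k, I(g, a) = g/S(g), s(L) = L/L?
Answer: -146/10729687 ≈ -1.3607e-5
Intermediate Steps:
s(L) = 1
I(g, a) = 1 (I(g, a) = g/g = 1)
u(k) = -5 + 1/k
1/(-73486 + u(-145 - s(10))) = 1/(-73486 + (-5 + 1/(-145 - 1*1))) = 1/(-73486 + (-5 + 1/(-145 - 1))) = 1/(-73486 + (-5 + 1/(-146))) = 1/(-73486 + (-5 - 1/146)) = 1/(-73486 - 731/146) = 1/(-10729687/146) = -146/10729687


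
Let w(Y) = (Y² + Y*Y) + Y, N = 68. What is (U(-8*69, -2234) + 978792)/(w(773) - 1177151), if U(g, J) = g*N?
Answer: 117657/2335 ≈ 50.388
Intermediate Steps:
U(g, J) = 68*g (U(g, J) = g*68 = 68*g)
w(Y) = Y + 2*Y² (w(Y) = (Y² + Y²) + Y = 2*Y² + Y = Y + 2*Y²)
(U(-8*69, -2234) + 978792)/(w(773) - 1177151) = (68*(-8*69) + 978792)/(773*(1 + 2*773) - 1177151) = (68*(-552) + 978792)/(773*(1 + 1546) - 1177151) = (-37536 + 978792)/(773*1547 - 1177151) = 941256/(1195831 - 1177151) = 941256/18680 = 941256*(1/18680) = 117657/2335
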